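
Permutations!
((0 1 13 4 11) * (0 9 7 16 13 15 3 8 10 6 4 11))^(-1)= ((0 1 15 3 8 10 6 4)(7 16 13 11 9))^(-1)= (0 4 6 10 8 3 15 1)(7 9 11 13 16)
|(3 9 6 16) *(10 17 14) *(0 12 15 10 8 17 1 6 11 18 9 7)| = |(0 12 15 10 1 6 16 3 7)(8 17 14)(9 11 18)| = 9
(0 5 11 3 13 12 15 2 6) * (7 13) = (0 5 11 3 7 13 12 15 2 6) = [5, 1, 6, 7, 4, 11, 0, 13, 8, 9, 10, 3, 15, 12, 14, 2]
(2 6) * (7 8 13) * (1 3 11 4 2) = (1 3 11 4 2 6)(7 8 13) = [0, 3, 6, 11, 2, 5, 1, 8, 13, 9, 10, 4, 12, 7]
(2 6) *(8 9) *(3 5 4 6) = [0, 1, 3, 5, 6, 4, 2, 7, 9, 8] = (2 3 5 4 6)(8 9)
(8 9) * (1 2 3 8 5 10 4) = (1 2 3 8 9 5 10 4) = [0, 2, 3, 8, 1, 10, 6, 7, 9, 5, 4]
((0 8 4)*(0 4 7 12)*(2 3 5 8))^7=((0 2 3 5 8 7 12))^7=(12)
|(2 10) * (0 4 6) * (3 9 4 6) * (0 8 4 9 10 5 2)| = 6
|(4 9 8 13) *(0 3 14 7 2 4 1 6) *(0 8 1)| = |(0 3 14 7 2 4 9 1 6 8 13)| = 11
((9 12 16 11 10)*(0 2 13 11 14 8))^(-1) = ((0 2 13 11 10 9 12 16 14 8))^(-1) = (0 8 14 16 12 9 10 11 13 2)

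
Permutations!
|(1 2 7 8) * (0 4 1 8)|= |(8)(0 4 1 2 7)|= 5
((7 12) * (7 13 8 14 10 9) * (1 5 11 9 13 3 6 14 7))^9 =(1 5 11 9)(3 6 14 10 13 8 7 12)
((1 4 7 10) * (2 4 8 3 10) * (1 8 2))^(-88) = ((1 2 4 7)(3 10 8))^(-88) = (3 8 10)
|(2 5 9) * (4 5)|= 4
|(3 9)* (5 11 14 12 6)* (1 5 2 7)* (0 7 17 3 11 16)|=|(0 7 1 5 16)(2 17 3 9 11 14 12 6)|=40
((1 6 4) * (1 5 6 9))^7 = (1 9)(4 5 6)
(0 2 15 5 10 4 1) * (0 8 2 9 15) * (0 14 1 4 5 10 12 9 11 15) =(0 11 15 10 5 12 9)(1 8 2 14) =[11, 8, 14, 3, 4, 12, 6, 7, 2, 0, 5, 15, 9, 13, 1, 10]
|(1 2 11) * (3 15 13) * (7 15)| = |(1 2 11)(3 7 15 13)| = 12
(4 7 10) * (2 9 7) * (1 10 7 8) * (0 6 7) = (0 6 7)(1 10 4 2 9 8) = [6, 10, 9, 3, 2, 5, 7, 0, 1, 8, 4]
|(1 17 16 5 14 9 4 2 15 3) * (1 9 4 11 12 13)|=13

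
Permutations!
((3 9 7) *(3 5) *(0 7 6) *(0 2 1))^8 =((0 7 5 3 9 6 2 1))^8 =(9)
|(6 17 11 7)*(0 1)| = |(0 1)(6 17 11 7)| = 4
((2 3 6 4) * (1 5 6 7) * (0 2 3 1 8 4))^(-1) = ((0 2 1 5 6)(3 7 8 4))^(-1) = (0 6 5 1 2)(3 4 8 7)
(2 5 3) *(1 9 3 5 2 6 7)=(1 9 3 6 7)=[0, 9, 2, 6, 4, 5, 7, 1, 8, 3]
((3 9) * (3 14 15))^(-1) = ((3 9 14 15))^(-1) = (3 15 14 9)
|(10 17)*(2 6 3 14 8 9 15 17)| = 9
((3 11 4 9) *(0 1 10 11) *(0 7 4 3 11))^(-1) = ((0 1 10)(3 7 4 9 11))^(-1) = (0 10 1)(3 11 9 4 7)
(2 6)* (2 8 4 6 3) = (2 3)(4 6 8) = [0, 1, 3, 2, 6, 5, 8, 7, 4]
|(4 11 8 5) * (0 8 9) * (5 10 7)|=8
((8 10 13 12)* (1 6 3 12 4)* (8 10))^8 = ((1 6 3 12 10 13 4))^8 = (1 6 3 12 10 13 4)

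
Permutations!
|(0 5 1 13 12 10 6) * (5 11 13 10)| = 8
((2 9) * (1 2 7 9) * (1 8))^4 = (9)(1 2 8)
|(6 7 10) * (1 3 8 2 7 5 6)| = 6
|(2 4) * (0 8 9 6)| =4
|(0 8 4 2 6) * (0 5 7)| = 7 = |(0 8 4 2 6 5 7)|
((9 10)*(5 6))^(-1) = ((5 6)(9 10))^(-1) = (5 6)(9 10)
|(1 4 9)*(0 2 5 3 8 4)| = |(0 2 5 3 8 4 9 1)| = 8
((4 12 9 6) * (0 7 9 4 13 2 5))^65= ((0 7 9 6 13 2 5)(4 12))^65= (0 9 13 5 7 6 2)(4 12)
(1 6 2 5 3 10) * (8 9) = [0, 6, 5, 10, 4, 3, 2, 7, 9, 8, 1] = (1 6 2 5 3 10)(8 9)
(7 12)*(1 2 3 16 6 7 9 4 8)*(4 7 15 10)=(1 2 3 16 6 15 10 4 8)(7 12 9)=[0, 2, 3, 16, 8, 5, 15, 12, 1, 7, 4, 11, 9, 13, 14, 10, 6]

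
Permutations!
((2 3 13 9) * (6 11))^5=(2 3 13 9)(6 11)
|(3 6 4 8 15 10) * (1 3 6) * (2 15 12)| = 14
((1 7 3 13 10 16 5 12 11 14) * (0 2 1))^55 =((0 2 1 7 3 13 10 16 5 12 11 14))^55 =(0 16 1 12 3 14 10 2 5 7 11 13)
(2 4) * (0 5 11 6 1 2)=(0 5 11 6 1 2 4)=[5, 2, 4, 3, 0, 11, 1, 7, 8, 9, 10, 6]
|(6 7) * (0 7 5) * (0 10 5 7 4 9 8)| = 4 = |(0 4 9 8)(5 10)(6 7)|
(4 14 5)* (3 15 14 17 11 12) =(3 15 14 5 4 17 11 12) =[0, 1, 2, 15, 17, 4, 6, 7, 8, 9, 10, 12, 3, 13, 5, 14, 16, 11]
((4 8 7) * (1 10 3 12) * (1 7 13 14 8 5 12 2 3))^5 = ((1 10)(2 3)(4 5 12 7)(8 13 14))^5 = (1 10)(2 3)(4 5 12 7)(8 14 13)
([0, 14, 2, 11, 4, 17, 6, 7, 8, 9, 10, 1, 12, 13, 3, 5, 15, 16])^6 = (1 3)(5 16)(11 14)(15 17)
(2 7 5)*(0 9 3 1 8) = (0 9 3 1 8)(2 7 5) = [9, 8, 7, 1, 4, 2, 6, 5, 0, 3]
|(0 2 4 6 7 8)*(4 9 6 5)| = 6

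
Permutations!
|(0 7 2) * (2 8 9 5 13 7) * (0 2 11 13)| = |(0 11 13 7 8 9 5)| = 7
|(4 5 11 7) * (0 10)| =4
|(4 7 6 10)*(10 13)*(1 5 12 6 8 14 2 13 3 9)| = 42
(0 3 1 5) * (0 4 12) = (0 3 1 5 4 12) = [3, 5, 2, 1, 12, 4, 6, 7, 8, 9, 10, 11, 0]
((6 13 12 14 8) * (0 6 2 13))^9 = (0 6)(2 8 14 12 13) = ((0 6)(2 13 12 14 8))^9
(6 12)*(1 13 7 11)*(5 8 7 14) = (1 13 14 5 8 7 11)(6 12) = [0, 13, 2, 3, 4, 8, 12, 11, 7, 9, 10, 1, 6, 14, 5]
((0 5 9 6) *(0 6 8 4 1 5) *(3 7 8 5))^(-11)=(1 4 8 7 3)(5 9)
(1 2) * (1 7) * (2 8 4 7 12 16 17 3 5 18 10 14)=(1 8 4 7)(2 12 16 17 3 5 18 10 14)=[0, 8, 12, 5, 7, 18, 6, 1, 4, 9, 14, 11, 16, 13, 2, 15, 17, 3, 10]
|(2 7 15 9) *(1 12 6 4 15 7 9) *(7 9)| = 15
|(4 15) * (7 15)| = 3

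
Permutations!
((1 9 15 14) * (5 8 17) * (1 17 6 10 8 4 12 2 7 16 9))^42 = ((2 7 16 9 15 14 17 5 4 12)(6 10 8))^42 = (2 16 15 17 4)(5 12 7 9 14)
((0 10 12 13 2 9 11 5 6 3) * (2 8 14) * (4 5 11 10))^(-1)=(0 3 6 5 4)(2 14 8 13 12 10 9)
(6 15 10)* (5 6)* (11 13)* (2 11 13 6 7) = (2 11 6 15 10 5 7) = [0, 1, 11, 3, 4, 7, 15, 2, 8, 9, 5, 6, 12, 13, 14, 10]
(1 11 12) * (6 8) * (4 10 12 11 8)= (1 8 6 4 10 12)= [0, 8, 2, 3, 10, 5, 4, 7, 6, 9, 12, 11, 1]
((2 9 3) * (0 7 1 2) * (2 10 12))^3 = ((0 7 1 10 12 2 9 3))^3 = (0 10 9 7 12 3 1 2)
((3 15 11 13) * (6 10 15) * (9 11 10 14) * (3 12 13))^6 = (15)(3 6 14 9 11)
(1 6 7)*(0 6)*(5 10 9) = [6, 0, 2, 3, 4, 10, 7, 1, 8, 5, 9] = (0 6 7 1)(5 10 9)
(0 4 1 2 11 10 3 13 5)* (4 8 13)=(0 8 13 5)(1 2 11 10 3 4)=[8, 2, 11, 4, 1, 0, 6, 7, 13, 9, 3, 10, 12, 5]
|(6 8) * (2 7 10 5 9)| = 10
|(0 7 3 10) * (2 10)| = 5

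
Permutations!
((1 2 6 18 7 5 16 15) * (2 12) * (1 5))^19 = (1 12 2 6 18 7)(5 16 15) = ((1 12 2 6 18 7)(5 16 15))^19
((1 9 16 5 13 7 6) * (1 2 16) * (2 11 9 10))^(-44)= ((1 10 2 16 5 13 7 6 11 9))^(-44)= (1 7 2 11 5)(6 16 9 13 10)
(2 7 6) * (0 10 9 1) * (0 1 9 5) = (0 10 5)(2 7 6) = [10, 1, 7, 3, 4, 0, 2, 6, 8, 9, 5]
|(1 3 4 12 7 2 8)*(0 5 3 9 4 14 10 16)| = 42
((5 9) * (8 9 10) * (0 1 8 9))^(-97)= (0 8 1)(5 9 10)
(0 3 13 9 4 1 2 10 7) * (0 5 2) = (0 3 13 9 4 1)(2 10 7 5) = [3, 0, 10, 13, 1, 2, 6, 5, 8, 4, 7, 11, 12, 9]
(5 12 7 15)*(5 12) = (7 15 12) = [0, 1, 2, 3, 4, 5, 6, 15, 8, 9, 10, 11, 7, 13, 14, 12]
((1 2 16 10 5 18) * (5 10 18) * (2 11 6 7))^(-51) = ((1 11 6 7 2 16 18))^(-51) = (1 16 7 11 18 2 6)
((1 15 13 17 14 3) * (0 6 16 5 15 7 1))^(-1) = ((0 6 16 5 15 13 17 14 3)(1 7))^(-1) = (0 3 14 17 13 15 5 16 6)(1 7)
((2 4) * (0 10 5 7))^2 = ((0 10 5 7)(2 4))^2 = (0 5)(7 10)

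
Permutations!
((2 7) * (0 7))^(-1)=(0 2 7)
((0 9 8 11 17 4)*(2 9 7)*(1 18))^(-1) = ((0 7 2 9 8 11 17 4)(1 18))^(-1) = (0 4 17 11 8 9 2 7)(1 18)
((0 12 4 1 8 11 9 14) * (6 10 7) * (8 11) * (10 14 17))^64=(0 6 10 9 1 12 14 7 17 11 4)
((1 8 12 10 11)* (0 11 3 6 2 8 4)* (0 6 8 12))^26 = ((0 11 1 4 6 2 12 10 3 8))^26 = (0 12 1 3 6)(2 11 10 4 8)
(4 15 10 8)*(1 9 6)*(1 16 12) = (1 9 6 16 12)(4 15 10 8) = [0, 9, 2, 3, 15, 5, 16, 7, 4, 6, 8, 11, 1, 13, 14, 10, 12]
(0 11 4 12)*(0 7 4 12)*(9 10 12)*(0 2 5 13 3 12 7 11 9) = (0 9 10 7 4 2 5 13 3 12 11) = [9, 1, 5, 12, 2, 13, 6, 4, 8, 10, 7, 0, 11, 3]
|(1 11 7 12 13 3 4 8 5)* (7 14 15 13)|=|(1 11 14 15 13 3 4 8 5)(7 12)|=18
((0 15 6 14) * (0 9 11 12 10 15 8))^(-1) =((0 8)(6 14 9 11 12 10 15))^(-1) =(0 8)(6 15 10 12 11 9 14)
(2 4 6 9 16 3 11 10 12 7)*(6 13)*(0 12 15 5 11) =(0 12 7 2 4 13 6 9 16 3)(5 11 10 15) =[12, 1, 4, 0, 13, 11, 9, 2, 8, 16, 15, 10, 7, 6, 14, 5, 3]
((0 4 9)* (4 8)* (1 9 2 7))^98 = (9)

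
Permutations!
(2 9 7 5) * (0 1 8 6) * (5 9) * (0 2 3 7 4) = (0 1 8 6 2 5 3 7 9 4) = [1, 8, 5, 7, 0, 3, 2, 9, 6, 4]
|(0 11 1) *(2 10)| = 6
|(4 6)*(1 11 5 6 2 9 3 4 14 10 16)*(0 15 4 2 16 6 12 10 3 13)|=15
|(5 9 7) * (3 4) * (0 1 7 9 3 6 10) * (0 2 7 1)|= |(2 7 5 3 4 6 10)|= 7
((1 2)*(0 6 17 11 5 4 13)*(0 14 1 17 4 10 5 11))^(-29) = ((0 6 4 13 14 1 2 17)(5 10))^(-29) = (0 13 2 6 14 17 4 1)(5 10)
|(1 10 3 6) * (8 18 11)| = 12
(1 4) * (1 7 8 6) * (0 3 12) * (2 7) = [3, 4, 7, 12, 2, 5, 1, 8, 6, 9, 10, 11, 0] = (0 3 12)(1 4 2 7 8 6)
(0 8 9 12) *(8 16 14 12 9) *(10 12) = (0 16 14 10 12) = [16, 1, 2, 3, 4, 5, 6, 7, 8, 9, 12, 11, 0, 13, 10, 15, 14]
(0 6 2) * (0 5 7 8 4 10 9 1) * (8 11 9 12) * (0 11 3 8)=(0 6 2 5 7 3 8 4 10 12)(1 11 9)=[6, 11, 5, 8, 10, 7, 2, 3, 4, 1, 12, 9, 0]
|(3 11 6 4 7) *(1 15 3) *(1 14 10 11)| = 6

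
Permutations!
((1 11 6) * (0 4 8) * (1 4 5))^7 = (11)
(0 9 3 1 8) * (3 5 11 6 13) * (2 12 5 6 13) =(0 9 6 2 12 5 11 13 3 1 8) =[9, 8, 12, 1, 4, 11, 2, 7, 0, 6, 10, 13, 5, 3]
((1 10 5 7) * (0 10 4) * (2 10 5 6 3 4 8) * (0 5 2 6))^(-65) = (0 2 10)(1 5 3 8 7 4 6) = ((0 2 10)(1 8 6 3 4 5 7))^(-65)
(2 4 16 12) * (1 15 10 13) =[0, 15, 4, 3, 16, 5, 6, 7, 8, 9, 13, 11, 2, 1, 14, 10, 12] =(1 15 10 13)(2 4 16 12)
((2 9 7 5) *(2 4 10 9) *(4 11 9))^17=((4 10)(5 11 9 7))^17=(4 10)(5 11 9 7)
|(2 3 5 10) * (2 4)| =5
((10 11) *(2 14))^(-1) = (2 14)(10 11)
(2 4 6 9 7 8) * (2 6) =(2 4)(6 9 7 8) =[0, 1, 4, 3, 2, 5, 9, 8, 6, 7]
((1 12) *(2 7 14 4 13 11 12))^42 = (1 7 4 11)(2 14 13 12)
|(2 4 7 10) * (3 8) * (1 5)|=4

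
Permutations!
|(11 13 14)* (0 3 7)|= |(0 3 7)(11 13 14)|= 3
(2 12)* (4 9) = (2 12)(4 9) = [0, 1, 12, 3, 9, 5, 6, 7, 8, 4, 10, 11, 2]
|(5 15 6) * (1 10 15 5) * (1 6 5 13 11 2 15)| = 10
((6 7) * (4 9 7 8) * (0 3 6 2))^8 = (9)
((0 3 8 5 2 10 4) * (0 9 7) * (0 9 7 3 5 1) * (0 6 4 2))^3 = (0 5)(1 7 8 4 3 6 9)(2 10)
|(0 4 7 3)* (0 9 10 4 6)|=|(0 6)(3 9 10 4 7)|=10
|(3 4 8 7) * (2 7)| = |(2 7 3 4 8)| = 5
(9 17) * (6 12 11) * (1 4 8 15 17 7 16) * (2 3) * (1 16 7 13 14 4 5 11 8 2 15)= (1 5 11 6 12 8)(2 3 15 17 9 13 14 4)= [0, 5, 3, 15, 2, 11, 12, 7, 1, 13, 10, 6, 8, 14, 4, 17, 16, 9]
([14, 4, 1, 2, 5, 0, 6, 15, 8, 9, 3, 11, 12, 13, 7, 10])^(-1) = (0 5 4 1 2 3 10 15 7 14)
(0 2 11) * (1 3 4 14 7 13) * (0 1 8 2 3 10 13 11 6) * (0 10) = (0 3 4 14 7 11 1)(2 6 10 13 8) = [3, 0, 6, 4, 14, 5, 10, 11, 2, 9, 13, 1, 12, 8, 7]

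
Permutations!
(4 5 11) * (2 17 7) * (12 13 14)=(2 17 7)(4 5 11)(12 13 14)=[0, 1, 17, 3, 5, 11, 6, 2, 8, 9, 10, 4, 13, 14, 12, 15, 16, 7]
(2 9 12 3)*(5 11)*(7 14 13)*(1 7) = (1 7 14 13)(2 9 12 3)(5 11) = [0, 7, 9, 2, 4, 11, 6, 14, 8, 12, 10, 5, 3, 1, 13]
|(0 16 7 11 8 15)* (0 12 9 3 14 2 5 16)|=11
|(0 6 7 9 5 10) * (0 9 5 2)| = 7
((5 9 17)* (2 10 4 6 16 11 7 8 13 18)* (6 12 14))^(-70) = ((2 10 4 12 14 6 16 11 7 8 13 18)(5 9 17))^(-70) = (2 4 14 16 7 13)(5 17 9)(6 11 8 18 10 12)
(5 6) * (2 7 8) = (2 7 8)(5 6) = [0, 1, 7, 3, 4, 6, 5, 8, 2]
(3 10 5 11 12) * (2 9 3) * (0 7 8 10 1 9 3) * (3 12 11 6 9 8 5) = (0 7 5 6 9)(1 8 10 3)(2 12) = [7, 8, 12, 1, 4, 6, 9, 5, 10, 0, 3, 11, 2]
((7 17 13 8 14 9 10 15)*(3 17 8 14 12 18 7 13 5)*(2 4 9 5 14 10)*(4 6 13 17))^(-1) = ((2 6 13 10 15 17 14 5 3 4 9)(7 8 12 18))^(-1) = (2 9 4 3 5 14 17 15 10 13 6)(7 18 12 8)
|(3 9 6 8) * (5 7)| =4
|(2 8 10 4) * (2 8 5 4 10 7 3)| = 6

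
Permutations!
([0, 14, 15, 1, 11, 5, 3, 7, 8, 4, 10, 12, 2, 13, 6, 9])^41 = (1 14 6 3)(2 12 11 4 9 15)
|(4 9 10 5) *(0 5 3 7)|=7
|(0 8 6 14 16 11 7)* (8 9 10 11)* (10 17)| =12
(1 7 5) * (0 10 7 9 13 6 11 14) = (0 10 7 5 1 9 13 6 11 14) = [10, 9, 2, 3, 4, 1, 11, 5, 8, 13, 7, 14, 12, 6, 0]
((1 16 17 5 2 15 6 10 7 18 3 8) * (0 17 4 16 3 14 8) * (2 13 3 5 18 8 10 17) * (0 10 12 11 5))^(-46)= (0 15 17 14 11 13 10 8)(1 2 6 18 12 5 3 7)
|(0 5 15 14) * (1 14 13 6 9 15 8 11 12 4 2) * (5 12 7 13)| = 24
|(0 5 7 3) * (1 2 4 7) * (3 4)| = |(0 5 1 2 3)(4 7)| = 10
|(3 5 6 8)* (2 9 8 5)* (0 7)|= 4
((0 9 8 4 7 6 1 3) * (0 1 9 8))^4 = (0 6 4)(7 8 9)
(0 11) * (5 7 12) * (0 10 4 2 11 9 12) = (0 9 12 5 7)(2 11 10 4) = [9, 1, 11, 3, 2, 7, 6, 0, 8, 12, 4, 10, 5]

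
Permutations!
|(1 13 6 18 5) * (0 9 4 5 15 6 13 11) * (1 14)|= |(0 9 4 5 14 1 11)(6 18 15)|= 21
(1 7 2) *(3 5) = [0, 7, 1, 5, 4, 3, 6, 2] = (1 7 2)(3 5)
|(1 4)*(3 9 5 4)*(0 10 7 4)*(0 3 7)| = |(0 10)(1 7 4)(3 9 5)| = 6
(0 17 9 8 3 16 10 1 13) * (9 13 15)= (0 17 13)(1 15 9 8 3 16 10)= [17, 15, 2, 16, 4, 5, 6, 7, 3, 8, 1, 11, 12, 0, 14, 9, 10, 13]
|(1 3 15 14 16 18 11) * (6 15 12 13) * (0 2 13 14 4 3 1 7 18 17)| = 33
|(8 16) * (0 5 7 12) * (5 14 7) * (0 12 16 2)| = 6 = |(0 14 7 16 8 2)|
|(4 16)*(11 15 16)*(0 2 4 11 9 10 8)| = 6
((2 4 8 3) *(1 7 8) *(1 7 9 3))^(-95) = ((1 9 3 2 4 7 8))^(-95) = (1 2 8 3 7 9 4)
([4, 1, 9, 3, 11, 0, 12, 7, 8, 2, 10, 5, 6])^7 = [5, 1, 9, 3, 0, 11, 12, 7, 8, 2, 10, 4, 6]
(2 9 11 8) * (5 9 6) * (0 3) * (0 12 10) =(0 3 12 10)(2 6 5 9 11 8) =[3, 1, 6, 12, 4, 9, 5, 7, 2, 11, 0, 8, 10]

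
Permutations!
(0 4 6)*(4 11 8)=(0 11 8 4 6)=[11, 1, 2, 3, 6, 5, 0, 7, 4, 9, 10, 8]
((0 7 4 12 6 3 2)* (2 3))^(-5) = ((0 7 4 12 6 2))^(-5) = (0 7 4 12 6 2)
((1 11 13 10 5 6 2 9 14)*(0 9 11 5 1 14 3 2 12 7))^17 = (14)(0 13 12 2 5 9 10 7 11 6 3 1)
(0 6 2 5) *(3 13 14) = (0 6 2 5)(3 13 14) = [6, 1, 5, 13, 4, 0, 2, 7, 8, 9, 10, 11, 12, 14, 3]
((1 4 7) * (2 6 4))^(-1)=((1 2 6 4 7))^(-1)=(1 7 4 6 2)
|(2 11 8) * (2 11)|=2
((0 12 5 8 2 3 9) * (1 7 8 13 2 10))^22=(0 12 5 13 2 3 9)(1 8)(7 10)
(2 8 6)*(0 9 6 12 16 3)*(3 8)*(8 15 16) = [9, 1, 3, 0, 4, 5, 2, 7, 12, 6, 10, 11, 8, 13, 14, 16, 15] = (0 9 6 2 3)(8 12)(15 16)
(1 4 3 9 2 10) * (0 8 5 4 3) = [8, 3, 10, 9, 0, 4, 6, 7, 5, 2, 1] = (0 8 5 4)(1 3 9 2 10)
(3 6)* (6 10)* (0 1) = (0 1)(3 10 6) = [1, 0, 2, 10, 4, 5, 3, 7, 8, 9, 6]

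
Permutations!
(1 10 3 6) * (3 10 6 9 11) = (1 6)(3 9 11) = [0, 6, 2, 9, 4, 5, 1, 7, 8, 11, 10, 3]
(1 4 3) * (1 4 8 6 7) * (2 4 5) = (1 8 6 7)(2 4 3 5) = [0, 8, 4, 5, 3, 2, 7, 1, 6]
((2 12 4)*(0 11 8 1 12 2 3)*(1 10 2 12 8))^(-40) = ((0 11 1 8 10 2 12 4 3))^(-40) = (0 2 11 12 1 4 8 3 10)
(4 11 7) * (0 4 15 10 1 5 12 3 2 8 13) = [4, 5, 8, 2, 11, 12, 6, 15, 13, 9, 1, 7, 3, 0, 14, 10] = (0 4 11 7 15 10 1 5 12 3 2 8 13)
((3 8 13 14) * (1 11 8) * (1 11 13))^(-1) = (1 8 11 3 14 13)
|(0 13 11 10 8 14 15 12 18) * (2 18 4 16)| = |(0 13 11 10 8 14 15 12 4 16 2 18)| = 12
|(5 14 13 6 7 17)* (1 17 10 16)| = 9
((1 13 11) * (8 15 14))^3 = ((1 13 11)(8 15 14))^3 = (15)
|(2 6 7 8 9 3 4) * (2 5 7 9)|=8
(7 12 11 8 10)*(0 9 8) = (0 9 8 10 7 12 11) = [9, 1, 2, 3, 4, 5, 6, 12, 10, 8, 7, 0, 11]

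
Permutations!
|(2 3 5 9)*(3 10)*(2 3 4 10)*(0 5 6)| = 10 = |(0 5 9 3 6)(4 10)|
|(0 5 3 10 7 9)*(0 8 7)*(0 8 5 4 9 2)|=|(0 4 9 5 3 10 8 7 2)|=9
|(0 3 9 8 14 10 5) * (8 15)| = 8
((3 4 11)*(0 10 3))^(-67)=(0 4 10 11 3)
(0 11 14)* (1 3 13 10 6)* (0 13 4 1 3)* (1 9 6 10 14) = (0 11 1)(3 4 9 6)(13 14) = [11, 0, 2, 4, 9, 5, 3, 7, 8, 6, 10, 1, 12, 14, 13]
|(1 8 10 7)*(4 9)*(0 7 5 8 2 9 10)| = |(0 7 1 2 9 4 10 5 8)| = 9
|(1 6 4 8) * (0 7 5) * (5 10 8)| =8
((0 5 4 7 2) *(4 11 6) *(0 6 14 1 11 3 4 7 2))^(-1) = (0 7 6 2 4 3 5)(1 14 11)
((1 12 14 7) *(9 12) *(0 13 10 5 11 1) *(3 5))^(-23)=(0 7 14 12 9 1 11 5 3 10 13)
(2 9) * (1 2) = (1 2 9) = [0, 2, 9, 3, 4, 5, 6, 7, 8, 1]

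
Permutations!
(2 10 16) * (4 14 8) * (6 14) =[0, 1, 10, 3, 6, 5, 14, 7, 4, 9, 16, 11, 12, 13, 8, 15, 2] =(2 10 16)(4 6 14 8)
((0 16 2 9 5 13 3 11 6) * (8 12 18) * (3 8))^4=(0 5 18)(2 8 11)(3 16 13)(6 9 12)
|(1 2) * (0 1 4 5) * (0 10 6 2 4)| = 7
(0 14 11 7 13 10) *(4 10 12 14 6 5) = [6, 1, 2, 3, 10, 4, 5, 13, 8, 9, 0, 7, 14, 12, 11] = (0 6 5 4 10)(7 13 12 14 11)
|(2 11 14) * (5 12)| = |(2 11 14)(5 12)| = 6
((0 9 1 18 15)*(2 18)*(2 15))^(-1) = (0 15 1 9)(2 18)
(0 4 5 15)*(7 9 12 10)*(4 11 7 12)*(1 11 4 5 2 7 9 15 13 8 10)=(0 4 2 7 15)(1 11 9 5 13 8 10 12)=[4, 11, 7, 3, 2, 13, 6, 15, 10, 5, 12, 9, 1, 8, 14, 0]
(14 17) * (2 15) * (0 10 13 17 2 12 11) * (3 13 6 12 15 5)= (0 10 6 12 11)(2 5 3 13 17 14)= [10, 1, 5, 13, 4, 3, 12, 7, 8, 9, 6, 0, 11, 17, 2, 15, 16, 14]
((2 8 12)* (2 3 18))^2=(2 12 18 8 3)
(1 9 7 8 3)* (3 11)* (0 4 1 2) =(0 4 1 9 7 8 11 3 2) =[4, 9, 0, 2, 1, 5, 6, 8, 11, 7, 10, 3]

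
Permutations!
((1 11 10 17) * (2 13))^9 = (1 11 10 17)(2 13)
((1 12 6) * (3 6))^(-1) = ((1 12 3 6))^(-1) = (1 6 3 12)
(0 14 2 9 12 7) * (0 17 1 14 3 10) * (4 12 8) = (0 3 10)(1 14 2 9 8 4 12 7 17) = [3, 14, 9, 10, 12, 5, 6, 17, 4, 8, 0, 11, 7, 13, 2, 15, 16, 1]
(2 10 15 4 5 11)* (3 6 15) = (2 10 3 6 15 4 5 11) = [0, 1, 10, 6, 5, 11, 15, 7, 8, 9, 3, 2, 12, 13, 14, 4]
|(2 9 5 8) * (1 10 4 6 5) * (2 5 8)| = |(1 10 4 6 8 5 2 9)| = 8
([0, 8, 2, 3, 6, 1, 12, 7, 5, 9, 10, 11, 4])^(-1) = (1 5 8)(4 12 6)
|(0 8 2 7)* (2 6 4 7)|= 5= |(0 8 6 4 7)|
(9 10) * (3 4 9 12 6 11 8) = (3 4 9 10 12 6 11 8) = [0, 1, 2, 4, 9, 5, 11, 7, 3, 10, 12, 8, 6]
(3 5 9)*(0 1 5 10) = (0 1 5 9 3 10) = [1, 5, 2, 10, 4, 9, 6, 7, 8, 3, 0]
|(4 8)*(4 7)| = |(4 8 7)| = 3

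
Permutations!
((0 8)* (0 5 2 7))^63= (0 2 8 7 5)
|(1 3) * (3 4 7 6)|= |(1 4 7 6 3)|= 5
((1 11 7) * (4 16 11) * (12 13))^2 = ((1 4 16 11 7)(12 13))^2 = (1 16 7 4 11)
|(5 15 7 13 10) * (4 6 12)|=15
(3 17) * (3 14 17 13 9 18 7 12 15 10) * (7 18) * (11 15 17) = (18)(3 13 9 7 12 17 14 11 15 10) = [0, 1, 2, 13, 4, 5, 6, 12, 8, 7, 3, 15, 17, 9, 11, 10, 16, 14, 18]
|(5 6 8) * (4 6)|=4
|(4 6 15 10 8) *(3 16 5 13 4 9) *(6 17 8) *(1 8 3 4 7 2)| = |(1 8 9 4 17 3 16 5 13 7 2)(6 15 10)| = 33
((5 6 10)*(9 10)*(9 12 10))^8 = ((5 6 12 10))^8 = (12)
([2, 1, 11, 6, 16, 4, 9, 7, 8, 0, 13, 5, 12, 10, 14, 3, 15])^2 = [11, 1, 5, 9, 15, 16, 0, 7, 8, 2, 10, 4, 12, 13, 14, 6, 3]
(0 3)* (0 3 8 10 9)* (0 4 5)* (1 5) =[8, 5, 2, 3, 1, 0, 6, 7, 10, 4, 9] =(0 8 10 9 4 1 5)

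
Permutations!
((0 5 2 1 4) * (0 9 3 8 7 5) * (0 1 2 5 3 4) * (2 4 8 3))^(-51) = (0 1)(2 7 8 9 4)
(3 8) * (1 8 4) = [0, 8, 2, 4, 1, 5, 6, 7, 3] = (1 8 3 4)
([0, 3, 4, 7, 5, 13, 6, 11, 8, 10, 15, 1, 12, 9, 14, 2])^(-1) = [0, 11, 15, 1, 2, 4, 6, 3, 8, 13, 9, 7, 12, 5, 14, 10]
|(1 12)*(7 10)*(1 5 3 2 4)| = 6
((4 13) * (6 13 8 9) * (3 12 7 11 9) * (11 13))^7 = ((3 12 7 13 4 8)(6 11 9))^7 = (3 12 7 13 4 8)(6 11 9)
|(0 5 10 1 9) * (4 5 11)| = |(0 11 4 5 10 1 9)| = 7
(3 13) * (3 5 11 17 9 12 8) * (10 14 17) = (3 13 5 11 10 14 17 9 12 8) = [0, 1, 2, 13, 4, 11, 6, 7, 3, 12, 14, 10, 8, 5, 17, 15, 16, 9]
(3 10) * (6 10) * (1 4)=(1 4)(3 6 10)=[0, 4, 2, 6, 1, 5, 10, 7, 8, 9, 3]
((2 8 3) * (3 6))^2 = (2 6)(3 8)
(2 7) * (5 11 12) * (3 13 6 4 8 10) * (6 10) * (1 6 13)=(1 6 4 8 13 10 3)(2 7)(5 11 12)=[0, 6, 7, 1, 8, 11, 4, 2, 13, 9, 3, 12, 5, 10]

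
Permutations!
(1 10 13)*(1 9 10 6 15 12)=(1 6 15 12)(9 10 13)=[0, 6, 2, 3, 4, 5, 15, 7, 8, 10, 13, 11, 1, 9, 14, 12]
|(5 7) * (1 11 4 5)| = 5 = |(1 11 4 5 7)|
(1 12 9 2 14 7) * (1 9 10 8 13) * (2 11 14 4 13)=(1 12 10 8 2 4 13)(7 9 11 14)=[0, 12, 4, 3, 13, 5, 6, 9, 2, 11, 8, 14, 10, 1, 7]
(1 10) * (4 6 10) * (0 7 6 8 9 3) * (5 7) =(0 5 7 6 10 1 4 8 9 3) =[5, 4, 2, 0, 8, 7, 10, 6, 9, 3, 1]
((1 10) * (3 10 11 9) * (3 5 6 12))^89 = (1 11 9 5 6 12 3 10)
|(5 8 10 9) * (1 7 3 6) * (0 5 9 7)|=|(0 5 8 10 7 3 6 1)|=8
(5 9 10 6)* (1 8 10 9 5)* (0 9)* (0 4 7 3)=[9, 8, 2, 0, 7, 5, 1, 3, 10, 4, 6]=(0 9 4 7 3)(1 8 10 6)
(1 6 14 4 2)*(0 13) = (0 13)(1 6 14 4 2) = [13, 6, 1, 3, 2, 5, 14, 7, 8, 9, 10, 11, 12, 0, 4]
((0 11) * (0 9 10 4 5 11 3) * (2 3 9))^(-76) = (0 5)(2 10)(3 4)(9 11)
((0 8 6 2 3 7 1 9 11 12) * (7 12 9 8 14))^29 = (0 7 8 2 12 14 1 6 3)(9 11)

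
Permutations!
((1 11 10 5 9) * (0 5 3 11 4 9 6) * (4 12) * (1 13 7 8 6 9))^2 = ((0 5 9 13 7 8 6)(1 12 4)(3 11 10))^2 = (0 9 7 6 5 13 8)(1 4 12)(3 10 11)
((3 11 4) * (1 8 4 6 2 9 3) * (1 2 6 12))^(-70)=(1 4 9 11)(2 3 12 8)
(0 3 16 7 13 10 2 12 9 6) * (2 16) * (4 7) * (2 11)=(0 3 11 2 12 9 6)(4 7 13 10 16)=[3, 1, 12, 11, 7, 5, 0, 13, 8, 6, 16, 2, 9, 10, 14, 15, 4]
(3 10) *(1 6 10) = (1 6 10 3) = [0, 6, 2, 1, 4, 5, 10, 7, 8, 9, 3]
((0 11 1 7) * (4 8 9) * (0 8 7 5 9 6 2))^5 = ((0 11 1 5 9 4 7 8 6 2))^5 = (0 4)(1 8)(2 9)(5 6)(7 11)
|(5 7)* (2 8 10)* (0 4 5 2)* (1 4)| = |(0 1 4 5 7 2 8 10)| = 8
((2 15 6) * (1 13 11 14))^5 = ((1 13 11 14)(2 15 6))^5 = (1 13 11 14)(2 6 15)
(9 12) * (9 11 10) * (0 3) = [3, 1, 2, 0, 4, 5, 6, 7, 8, 12, 9, 10, 11] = (0 3)(9 12 11 10)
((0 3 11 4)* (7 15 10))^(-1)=((0 3 11 4)(7 15 10))^(-1)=(0 4 11 3)(7 10 15)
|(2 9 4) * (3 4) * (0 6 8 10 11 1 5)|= 28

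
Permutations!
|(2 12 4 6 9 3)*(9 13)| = |(2 12 4 6 13 9 3)| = 7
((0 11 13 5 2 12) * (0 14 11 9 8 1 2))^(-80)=(14)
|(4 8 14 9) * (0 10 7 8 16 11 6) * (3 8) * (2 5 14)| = 13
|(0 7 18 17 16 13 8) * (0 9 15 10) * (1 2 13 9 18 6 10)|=36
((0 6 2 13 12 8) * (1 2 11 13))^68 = ((0 6 11 13 12 8)(1 2))^68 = (0 11 12)(6 13 8)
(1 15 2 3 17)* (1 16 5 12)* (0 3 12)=(0 3 17 16 5)(1 15 2 12)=[3, 15, 12, 17, 4, 0, 6, 7, 8, 9, 10, 11, 1, 13, 14, 2, 5, 16]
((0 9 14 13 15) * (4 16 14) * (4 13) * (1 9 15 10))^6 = ((0 15)(1 9 13 10)(4 16 14))^6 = (16)(1 13)(9 10)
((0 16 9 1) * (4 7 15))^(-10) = ((0 16 9 1)(4 7 15))^(-10) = (0 9)(1 16)(4 15 7)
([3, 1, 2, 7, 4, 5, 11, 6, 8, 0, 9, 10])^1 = [3, 1, 2, 7, 4, 5, 11, 6, 8, 0, 9, 10]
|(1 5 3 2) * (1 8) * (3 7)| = |(1 5 7 3 2 8)| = 6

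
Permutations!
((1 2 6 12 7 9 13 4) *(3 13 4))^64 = (13)(1 2 6 12 7 9 4)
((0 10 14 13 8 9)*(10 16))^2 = (0 10 13 9 16 14 8)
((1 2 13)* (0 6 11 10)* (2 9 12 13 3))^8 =(13)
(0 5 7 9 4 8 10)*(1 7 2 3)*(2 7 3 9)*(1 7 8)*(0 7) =(0 5 8 10 7 2 9 4 1 3) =[5, 3, 9, 0, 1, 8, 6, 2, 10, 4, 7]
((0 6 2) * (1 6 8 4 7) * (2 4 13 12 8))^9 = (13)(0 2)(1 6 4 7)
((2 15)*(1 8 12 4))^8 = ((1 8 12 4)(2 15))^8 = (15)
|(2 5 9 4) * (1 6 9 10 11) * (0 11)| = 9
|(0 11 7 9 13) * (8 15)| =|(0 11 7 9 13)(8 15)| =10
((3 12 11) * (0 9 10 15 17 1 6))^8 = ((0 9 10 15 17 1 6)(3 12 11))^8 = (0 9 10 15 17 1 6)(3 11 12)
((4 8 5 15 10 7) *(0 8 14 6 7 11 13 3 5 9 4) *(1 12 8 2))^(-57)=((0 2 1 12 8 9 4 14 6 7)(3 5 15 10 11 13))^(-57)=(0 12 4 7 1 9 6 2 8 14)(3 10)(5 11)(13 15)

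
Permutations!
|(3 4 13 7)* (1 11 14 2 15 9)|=12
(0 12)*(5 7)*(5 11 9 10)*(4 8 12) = (0 4 8 12)(5 7 11 9 10) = [4, 1, 2, 3, 8, 7, 6, 11, 12, 10, 5, 9, 0]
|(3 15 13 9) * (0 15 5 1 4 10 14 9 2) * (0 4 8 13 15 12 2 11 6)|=14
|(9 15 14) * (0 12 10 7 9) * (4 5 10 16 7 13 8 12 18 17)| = 14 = |(0 18 17 4 5 10 13 8 12 16 7 9 15 14)|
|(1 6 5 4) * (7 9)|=4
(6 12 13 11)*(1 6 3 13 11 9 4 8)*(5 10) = (1 6 12 11 3 13 9 4 8)(5 10) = [0, 6, 2, 13, 8, 10, 12, 7, 1, 4, 5, 3, 11, 9]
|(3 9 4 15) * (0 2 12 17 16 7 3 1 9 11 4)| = |(0 2 12 17 16 7 3 11 4 15 1 9)| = 12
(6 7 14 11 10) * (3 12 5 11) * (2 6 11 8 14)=[0, 1, 6, 12, 4, 8, 7, 2, 14, 9, 11, 10, 5, 13, 3]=(2 6 7)(3 12 5 8 14)(10 11)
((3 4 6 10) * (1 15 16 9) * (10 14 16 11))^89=((1 15 11 10 3 4 6 14 16 9))^89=(1 9 16 14 6 4 3 10 11 15)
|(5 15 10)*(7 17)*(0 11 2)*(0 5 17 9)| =9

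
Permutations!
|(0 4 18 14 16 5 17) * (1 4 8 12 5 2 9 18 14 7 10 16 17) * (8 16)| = 14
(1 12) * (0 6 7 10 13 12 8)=[6, 8, 2, 3, 4, 5, 7, 10, 0, 9, 13, 11, 1, 12]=(0 6 7 10 13 12 1 8)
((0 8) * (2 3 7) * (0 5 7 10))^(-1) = (0 10 3 2 7 5 8)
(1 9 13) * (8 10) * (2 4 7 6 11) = [0, 9, 4, 3, 7, 5, 11, 6, 10, 13, 8, 2, 12, 1] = (1 9 13)(2 4 7 6 11)(8 10)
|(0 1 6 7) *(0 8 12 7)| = |(0 1 6)(7 8 12)| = 3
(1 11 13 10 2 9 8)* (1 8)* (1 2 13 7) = (1 11 7)(2 9)(10 13) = [0, 11, 9, 3, 4, 5, 6, 1, 8, 2, 13, 7, 12, 10]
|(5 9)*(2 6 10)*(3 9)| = |(2 6 10)(3 9 5)| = 3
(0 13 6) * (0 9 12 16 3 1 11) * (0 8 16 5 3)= (0 13 6 9 12 5 3 1 11 8 16)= [13, 11, 2, 1, 4, 3, 9, 7, 16, 12, 10, 8, 5, 6, 14, 15, 0]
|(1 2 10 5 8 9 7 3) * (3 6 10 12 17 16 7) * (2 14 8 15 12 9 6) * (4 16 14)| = 56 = |(1 4 16 7 2 9 3)(5 15 12 17 14 8 6 10)|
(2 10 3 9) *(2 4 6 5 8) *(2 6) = (2 10 3 9 4)(5 8 6) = [0, 1, 10, 9, 2, 8, 5, 7, 6, 4, 3]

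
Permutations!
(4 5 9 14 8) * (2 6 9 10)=(2 6 9 14 8 4 5 10)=[0, 1, 6, 3, 5, 10, 9, 7, 4, 14, 2, 11, 12, 13, 8]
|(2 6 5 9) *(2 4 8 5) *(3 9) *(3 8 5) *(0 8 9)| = 6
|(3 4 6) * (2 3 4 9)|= 6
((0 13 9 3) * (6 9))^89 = (0 3 9 6 13)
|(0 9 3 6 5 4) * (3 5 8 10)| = |(0 9 5 4)(3 6 8 10)| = 4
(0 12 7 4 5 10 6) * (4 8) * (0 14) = (0 12 7 8 4 5 10 6 14) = [12, 1, 2, 3, 5, 10, 14, 8, 4, 9, 6, 11, 7, 13, 0]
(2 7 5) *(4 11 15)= (2 7 5)(4 11 15)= [0, 1, 7, 3, 11, 2, 6, 5, 8, 9, 10, 15, 12, 13, 14, 4]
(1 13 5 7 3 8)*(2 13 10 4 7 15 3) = [0, 10, 13, 8, 7, 15, 6, 2, 1, 9, 4, 11, 12, 5, 14, 3] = (1 10 4 7 2 13 5 15 3 8)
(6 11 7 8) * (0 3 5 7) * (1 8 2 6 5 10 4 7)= (0 3 10 4 7 2 6 11)(1 8 5)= [3, 8, 6, 10, 7, 1, 11, 2, 5, 9, 4, 0]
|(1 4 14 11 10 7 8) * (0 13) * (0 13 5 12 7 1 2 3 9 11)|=13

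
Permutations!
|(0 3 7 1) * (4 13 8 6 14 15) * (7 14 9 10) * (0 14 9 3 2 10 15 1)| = |(0 2 10 7)(1 14)(3 9 15 4 13 8 6)| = 28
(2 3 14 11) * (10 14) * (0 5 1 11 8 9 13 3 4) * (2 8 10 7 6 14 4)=[5, 11, 2, 7, 0, 1, 14, 6, 9, 13, 4, 8, 12, 3, 10]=(0 5 1 11 8 9 13 3 7 6 14 10 4)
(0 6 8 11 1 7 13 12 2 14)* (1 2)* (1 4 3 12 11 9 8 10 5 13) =(0 6 10 5 13 11 2 14)(1 7)(3 12 4)(8 9) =[6, 7, 14, 12, 3, 13, 10, 1, 9, 8, 5, 2, 4, 11, 0]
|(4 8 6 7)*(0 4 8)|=|(0 4)(6 7 8)|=6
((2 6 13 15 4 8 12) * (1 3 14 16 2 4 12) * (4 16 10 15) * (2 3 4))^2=(1 8 4)(2 13 6)(3 10 12)(14 15 16)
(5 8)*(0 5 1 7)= (0 5 8 1 7)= [5, 7, 2, 3, 4, 8, 6, 0, 1]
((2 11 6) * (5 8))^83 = ((2 11 6)(5 8))^83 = (2 6 11)(5 8)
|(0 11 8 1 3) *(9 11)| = 6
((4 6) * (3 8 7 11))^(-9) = ((3 8 7 11)(4 6))^(-9) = (3 11 7 8)(4 6)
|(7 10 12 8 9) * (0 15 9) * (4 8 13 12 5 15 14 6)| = 10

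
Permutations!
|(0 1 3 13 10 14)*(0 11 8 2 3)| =|(0 1)(2 3 13 10 14 11 8)| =14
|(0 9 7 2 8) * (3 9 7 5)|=|(0 7 2 8)(3 9 5)|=12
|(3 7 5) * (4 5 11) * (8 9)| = |(3 7 11 4 5)(8 9)| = 10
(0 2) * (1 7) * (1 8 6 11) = (0 2)(1 7 8 6 11) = [2, 7, 0, 3, 4, 5, 11, 8, 6, 9, 10, 1]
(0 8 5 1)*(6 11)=(0 8 5 1)(6 11)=[8, 0, 2, 3, 4, 1, 11, 7, 5, 9, 10, 6]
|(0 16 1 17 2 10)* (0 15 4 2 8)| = |(0 16 1 17 8)(2 10 15 4)| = 20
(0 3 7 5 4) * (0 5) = [3, 1, 2, 7, 5, 4, 6, 0] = (0 3 7)(4 5)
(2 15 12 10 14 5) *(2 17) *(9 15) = (2 9 15 12 10 14 5 17) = [0, 1, 9, 3, 4, 17, 6, 7, 8, 15, 14, 11, 10, 13, 5, 12, 16, 2]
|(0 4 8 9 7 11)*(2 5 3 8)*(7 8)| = |(0 4 2 5 3 7 11)(8 9)| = 14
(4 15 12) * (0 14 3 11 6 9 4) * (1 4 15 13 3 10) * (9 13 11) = (0 14 10 1 4 11 6 13 3 9 15 12) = [14, 4, 2, 9, 11, 5, 13, 7, 8, 15, 1, 6, 0, 3, 10, 12]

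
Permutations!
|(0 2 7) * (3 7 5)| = |(0 2 5 3 7)| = 5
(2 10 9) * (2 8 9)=(2 10)(8 9)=[0, 1, 10, 3, 4, 5, 6, 7, 9, 8, 2]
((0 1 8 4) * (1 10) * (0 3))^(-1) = (0 3 4 8 1 10)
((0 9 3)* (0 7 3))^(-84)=((0 9)(3 7))^(-84)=(9)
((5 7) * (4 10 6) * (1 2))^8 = (4 6 10)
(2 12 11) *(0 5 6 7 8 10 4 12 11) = (0 5 6 7 8 10 4 12)(2 11) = [5, 1, 11, 3, 12, 6, 7, 8, 10, 9, 4, 2, 0]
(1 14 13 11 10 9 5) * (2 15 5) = (1 14 13 11 10 9 2 15 5) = [0, 14, 15, 3, 4, 1, 6, 7, 8, 2, 9, 10, 12, 11, 13, 5]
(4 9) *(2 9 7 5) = (2 9 4 7 5) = [0, 1, 9, 3, 7, 2, 6, 5, 8, 4]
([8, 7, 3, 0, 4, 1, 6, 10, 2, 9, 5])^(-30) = [2, 10, 0, 8, 4, 7, 6, 5, 3, 9, 1]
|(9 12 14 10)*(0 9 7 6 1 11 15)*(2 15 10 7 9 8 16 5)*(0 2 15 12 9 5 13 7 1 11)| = |(0 8 16 13 7 6 11 10 5 15 2 12 14 1)| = 14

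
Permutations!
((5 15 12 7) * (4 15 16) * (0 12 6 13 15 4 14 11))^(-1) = ((0 12 7 5 16 14 11)(6 13 15))^(-1) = (0 11 14 16 5 7 12)(6 15 13)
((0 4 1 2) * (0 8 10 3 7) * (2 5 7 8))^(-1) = (0 7 5 1 4)(3 10 8)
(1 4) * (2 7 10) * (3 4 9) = [0, 9, 7, 4, 1, 5, 6, 10, 8, 3, 2] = (1 9 3 4)(2 7 10)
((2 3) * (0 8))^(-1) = ((0 8)(2 3))^(-1) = (0 8)(2 3)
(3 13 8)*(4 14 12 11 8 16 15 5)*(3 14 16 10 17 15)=(3 13 10 17 15 5 4 16)(8 14 12 11)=[0, 1, 2, 13, 16, 4, 6, 7, 14, 9, 17, 8, 11, 10, 12, 5, 3, 15]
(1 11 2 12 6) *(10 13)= (1 11 2 12 6)(10 13)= [0, 11, 12, 3, 4, 5, 1, 7, 8, 9, 13, 2, 6, 10]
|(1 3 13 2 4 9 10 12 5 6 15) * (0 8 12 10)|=|(0 8 12 5 6 15 1 3 13 2 4 9)|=12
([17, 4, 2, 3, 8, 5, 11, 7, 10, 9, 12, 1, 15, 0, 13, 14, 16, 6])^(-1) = [13, 11, 2, 3, 1, 5, 17, 7, 4, 9, 8, 6, 10, 14, 15, 12, 16, 0]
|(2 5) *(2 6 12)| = 4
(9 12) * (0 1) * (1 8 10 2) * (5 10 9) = [8, 0, 1, 3, 4, 10, 6, 7, 9, 12, 2, 11, 5] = (0 8 9 12 5 10 2 1)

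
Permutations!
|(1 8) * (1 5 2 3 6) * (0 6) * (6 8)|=10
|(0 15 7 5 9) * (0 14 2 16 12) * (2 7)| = 20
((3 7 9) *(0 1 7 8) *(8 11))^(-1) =(0 8 11 3 9 7 1)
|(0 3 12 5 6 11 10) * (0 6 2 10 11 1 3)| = |(1 3 12 5 2 10 6)| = 7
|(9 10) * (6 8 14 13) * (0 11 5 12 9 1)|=28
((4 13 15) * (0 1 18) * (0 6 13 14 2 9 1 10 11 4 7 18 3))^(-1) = ((0 10 11 4 14 2 9 1 3)(6 13 15 7 18))^(-1) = (0 3 1 9 2 14 4 11 10)(6 18 7 15 13)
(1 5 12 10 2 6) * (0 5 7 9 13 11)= (0 5 12 10 2 6 1 7 9 13 11)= [5, 7, 6, 3, 4, 12, 1, 9, 8, 13, 2, 0, 10, 11]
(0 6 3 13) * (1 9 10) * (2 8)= (0 6 3 13)(1 9 10)(2 8)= [6, 9, 8, 13, 4, 5, 3, 7, 2, 10, 1, 11, 12, 0]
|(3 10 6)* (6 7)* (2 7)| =5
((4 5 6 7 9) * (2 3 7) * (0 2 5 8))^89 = (0 4 7 2 8 9 3)(5 6)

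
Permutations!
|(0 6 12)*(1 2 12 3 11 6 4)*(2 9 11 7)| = 10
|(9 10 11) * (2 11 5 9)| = |(2 11)(5 9 10)| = 6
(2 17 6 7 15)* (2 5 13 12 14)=(2 17 6 7 15 5 13 12 14)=[0, 1, 17, 3, 4, 13, 7, 15, 8, 9, 10, 11, 14, 12, 2, 5, 16, 6]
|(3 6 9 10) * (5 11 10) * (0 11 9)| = |(0 11 10 3 6)(5 9)| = 10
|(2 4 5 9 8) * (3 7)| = 10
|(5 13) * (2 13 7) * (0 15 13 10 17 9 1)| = 10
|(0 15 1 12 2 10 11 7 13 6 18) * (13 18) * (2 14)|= 10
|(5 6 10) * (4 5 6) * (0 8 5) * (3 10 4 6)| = 10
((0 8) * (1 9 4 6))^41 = ((0 8)(1 9 4 6))^41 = (0 8)(1 9 4 6)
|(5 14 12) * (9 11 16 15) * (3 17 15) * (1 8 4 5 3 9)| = 9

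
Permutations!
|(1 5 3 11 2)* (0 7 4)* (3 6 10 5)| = |(0 7 4)(1 3 11 2)(5 6 10)| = 12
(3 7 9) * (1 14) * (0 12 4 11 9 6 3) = (0 12 4 11 9)(1 14)(3 7 6) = [12, 14, 2, 7, 11, 5, 3, 6, 8, 0, 10, 9, 4, 13, 1]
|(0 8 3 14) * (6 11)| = |(0 8 3 14)(6 11)| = 4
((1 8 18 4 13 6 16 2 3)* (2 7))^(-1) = ((1 8 18 4 13 6 16 7 2 3))^(-1) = (1 3 2 7 16 6 13 4 18 8)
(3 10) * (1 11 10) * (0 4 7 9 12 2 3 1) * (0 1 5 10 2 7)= (0 4)(1 11 2 3)(5 10)(7 9 12)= [4, 11, 3, 1, 0, 10, 6, 9, 8, 12, 5, 2, 7]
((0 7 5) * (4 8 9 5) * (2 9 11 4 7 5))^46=(4 8 11)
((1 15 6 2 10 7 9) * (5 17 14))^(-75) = ((1 15 6 2 10 7 9)(5 17 14))^(-75) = (17)(1 6 10 9 15 2 7)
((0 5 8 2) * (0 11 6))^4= (0 11 8)(2 5 6)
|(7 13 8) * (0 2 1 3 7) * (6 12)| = 14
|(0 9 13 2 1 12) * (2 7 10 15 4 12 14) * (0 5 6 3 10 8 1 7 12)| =10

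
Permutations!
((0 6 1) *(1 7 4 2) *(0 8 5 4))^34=((0 6 7)(1 8 5 4 2))^34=(0 6 7)(1 2 4 5 8)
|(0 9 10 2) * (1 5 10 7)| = 7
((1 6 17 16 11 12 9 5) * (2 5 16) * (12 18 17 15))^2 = ((1 6 15 12 9 16 11 18 17 2 5))^2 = (1 15 9 11 17 5 6 12 16 18 2)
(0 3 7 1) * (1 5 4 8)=(0 3 7 5 4 8 1)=[3, 0, 2, 7, 8, 4, 6, 5, 1]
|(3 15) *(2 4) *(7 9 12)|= 6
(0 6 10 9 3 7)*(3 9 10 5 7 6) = [3, 1, 2, 6, 4, 7, 5, 0, 8, 9, 10] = (10)(0 3 6 5 7)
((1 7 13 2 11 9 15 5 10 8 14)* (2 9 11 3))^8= (1 14 8 10 5 15 9 13 7)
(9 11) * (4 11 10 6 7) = [0, 1, 2, 3, 11, 5, 7, 4, 8, 10, 6, 9] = (4 11 9 10 6 7)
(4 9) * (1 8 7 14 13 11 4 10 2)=[0, 8, 1, 3, 9, 5, 6, 14, 7, 10, 2, 4, 12, 11, 13]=(1 8 7 14 13 11 4 9 10 2)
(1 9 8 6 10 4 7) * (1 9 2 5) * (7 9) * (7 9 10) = (1 2 5)(4 10)(6 7 9 8) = [0, 2, 5, 3, 10, 1, 7, 9, 6, 8, 4]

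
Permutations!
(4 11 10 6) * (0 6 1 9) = (0 6 4 11 10 1 9) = [6, 9, 2, 3, 11, 5, 4, 7, 8, 0, 1, 10]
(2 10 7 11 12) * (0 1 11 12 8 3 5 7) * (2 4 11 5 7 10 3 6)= (0 1 5 10)(2 3 7 12 4 11 8 6)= [1, 5, 3, 7, 11, 10, 2, 12, 6, 9, 0, 8, 4]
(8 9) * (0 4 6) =[4, 1, 2, 3, 6, 5, 0, 7, 9, 8] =(0 4 6)(8 9)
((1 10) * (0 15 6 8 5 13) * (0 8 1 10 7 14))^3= (0 1)(6 14)(7 15)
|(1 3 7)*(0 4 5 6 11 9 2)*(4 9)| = 12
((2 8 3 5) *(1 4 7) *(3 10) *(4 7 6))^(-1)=(1 7)(2 5 3 10 8)(4 6)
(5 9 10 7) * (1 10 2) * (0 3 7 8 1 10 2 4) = (0 3 7 5 9 4)(1 2 10 8) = [3, 2, 10, 7, 0, 9, 6, 5, 1, 4, 8]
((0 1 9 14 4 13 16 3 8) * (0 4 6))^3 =(0 14 1 6 9)(3 13 8 16 4)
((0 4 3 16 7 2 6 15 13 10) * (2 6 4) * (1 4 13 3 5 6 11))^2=((0 2 13 10)(1 4 5 6 15 3 16 7 11))^2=(0 13)(1 5 15 16 11 4 6 3 7)(2 10)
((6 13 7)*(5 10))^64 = (6 13 7) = ((5 10)(6 13 7))^64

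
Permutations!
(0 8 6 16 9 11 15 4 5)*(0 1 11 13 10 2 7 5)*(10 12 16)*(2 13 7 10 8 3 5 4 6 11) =[3, 2, 10, 5, 0, 1, 8, 4, 11, 7, 13, 15, 16, 12, 14, 6, 9] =(0 3 5 1 2 10 13 12 16 9 7 4)(6 8 11 15)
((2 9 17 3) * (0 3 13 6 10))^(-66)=(0 6 17 2)(3 10 13 9)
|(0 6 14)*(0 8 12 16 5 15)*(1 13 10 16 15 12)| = |(0 6 14 8 1 13 10 16 5 12 15)| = 11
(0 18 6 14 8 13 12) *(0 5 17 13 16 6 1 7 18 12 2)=[12, 7, 0, 3, 4, 17, 14, 18, 16, 9, 10, 11, 5, 2, 8, 15, 6, 13, 1]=(0 12 5 17 13 2)(1 7 18)(6 14 8 16)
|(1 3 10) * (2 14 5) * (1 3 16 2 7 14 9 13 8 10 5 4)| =12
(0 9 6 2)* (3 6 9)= (9)(0 3 6 2)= [3, 1, 0, 6, 4, 5, 2, 7, 8, 9]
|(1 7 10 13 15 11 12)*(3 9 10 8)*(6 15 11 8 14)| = 12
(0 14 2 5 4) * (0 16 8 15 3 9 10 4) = (0 14 2 5)(3 9 10 4 16 8 15) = [14, 1, 5, 9, 16, 0, 6, 7, 15, 10, 4, 11, 12, 13, 2, 3, 8]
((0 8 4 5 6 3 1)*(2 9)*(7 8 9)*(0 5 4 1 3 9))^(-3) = ((1 5 6 9 2 7 8))^(-3) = (1 2 5 7 6 8 9)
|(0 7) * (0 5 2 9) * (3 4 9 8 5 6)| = |(0 7 6 3 4 9)(2 8 5)| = 6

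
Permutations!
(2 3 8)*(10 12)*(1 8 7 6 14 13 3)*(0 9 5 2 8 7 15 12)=[9, 7, 1, 15, 4, 2, 14, 6, 8, 5, 0, 11, 10, 3, 13, 12]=(0 9 5 2 1 7 6 14 13 3 15 12 10)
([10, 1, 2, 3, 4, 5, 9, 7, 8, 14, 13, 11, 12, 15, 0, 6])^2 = [13, 1, 2, 3, 4, 5, 14, 7, 8, 0, 15, 11, 12, 6, 10, 9]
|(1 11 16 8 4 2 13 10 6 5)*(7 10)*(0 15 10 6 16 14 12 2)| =18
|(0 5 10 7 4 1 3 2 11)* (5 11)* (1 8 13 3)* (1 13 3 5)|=18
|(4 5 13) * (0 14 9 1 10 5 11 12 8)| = 11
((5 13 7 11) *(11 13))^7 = (5 11)(7 13)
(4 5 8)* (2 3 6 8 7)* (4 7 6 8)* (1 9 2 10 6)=(1 9 2 3 8 7 10 6 4 5)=[0, 9, 3, 8, 5, 1, 4, 10, 7, 2, 6]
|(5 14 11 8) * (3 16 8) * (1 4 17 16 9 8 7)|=30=|(1 4 17 16 7)(3 9 8 5 14 11)|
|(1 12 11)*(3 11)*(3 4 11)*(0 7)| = |(0 7)(1 12 4 11)| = 4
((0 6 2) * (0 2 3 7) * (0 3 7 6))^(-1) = ((3 6 7))^(-1) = (3 7 6)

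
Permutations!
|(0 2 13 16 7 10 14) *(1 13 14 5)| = 6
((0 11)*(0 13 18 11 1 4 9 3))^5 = ((0 1 4 9 3)(11 13 18))^5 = (11 18 13)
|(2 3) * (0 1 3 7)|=5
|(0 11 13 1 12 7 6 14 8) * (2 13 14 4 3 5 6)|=20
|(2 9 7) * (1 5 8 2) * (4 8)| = |(1 5 4 8 2 9 7)| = 7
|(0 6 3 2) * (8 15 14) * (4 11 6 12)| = |(0 12 4 11 6 3 2)(8 15 14)| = 21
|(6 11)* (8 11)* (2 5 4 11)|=|(2 5 4 11 6 8)|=6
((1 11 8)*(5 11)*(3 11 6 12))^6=(1 8 11 3 12 6 5)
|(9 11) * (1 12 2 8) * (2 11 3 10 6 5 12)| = |(1 2 8)(3 10 6 5 12 11 9)| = 21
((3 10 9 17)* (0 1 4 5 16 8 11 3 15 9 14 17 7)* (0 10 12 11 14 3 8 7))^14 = (0 9 15 17 14 8 11 12 3 10 7 16 5 4 1)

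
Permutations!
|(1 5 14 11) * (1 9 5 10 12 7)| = 4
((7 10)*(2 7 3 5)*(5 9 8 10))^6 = ((2 7 5)(3 9 8 10))^6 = (3 8)(9 10)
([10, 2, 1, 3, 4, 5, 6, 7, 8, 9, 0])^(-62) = [0, 1, 2, 3, 4, 5, 6, 7, 8, 9, 10]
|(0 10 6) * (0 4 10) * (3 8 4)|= |(3 8 4 10 6)|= 5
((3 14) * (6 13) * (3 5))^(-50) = ((3 14 5)(6 13))^(-50) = (3 14 5)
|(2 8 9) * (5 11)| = 6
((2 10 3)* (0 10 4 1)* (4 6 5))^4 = (0 6)(1 2)(3 4)(5 10)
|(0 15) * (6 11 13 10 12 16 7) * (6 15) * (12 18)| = 10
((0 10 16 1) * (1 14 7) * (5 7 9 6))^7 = (0 7 6 14 10 1 5 9 16)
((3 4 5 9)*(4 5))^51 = (9)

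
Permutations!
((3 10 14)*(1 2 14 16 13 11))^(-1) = (1 11 13 16 10 3 14 2)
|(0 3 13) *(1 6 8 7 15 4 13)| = |(0 3 1 6 8 7 15 4 13)| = 9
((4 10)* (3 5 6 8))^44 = (10)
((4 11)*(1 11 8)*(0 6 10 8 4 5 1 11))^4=(0 11 6 5 10 1 8)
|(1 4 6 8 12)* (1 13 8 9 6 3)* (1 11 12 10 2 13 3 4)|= |(2 13 8 10)(3 11 12)(6 9)|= 12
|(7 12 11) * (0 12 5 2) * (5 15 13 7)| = 15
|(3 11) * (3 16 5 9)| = |(3 11 16 5 9)| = 5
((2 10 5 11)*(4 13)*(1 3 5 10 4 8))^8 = (13)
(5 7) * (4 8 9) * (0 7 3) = (0 7 5 3)(4 8 9) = [7, 1, 2, 0, 8, 3, 6, 5, 9, 4]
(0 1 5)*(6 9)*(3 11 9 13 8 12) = [1, 5, 2, 11, 4, 0, 13, 7, 12, 6, 10, 9, 3, 8] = (0 1 5)(3 11 9 6 13 8 12)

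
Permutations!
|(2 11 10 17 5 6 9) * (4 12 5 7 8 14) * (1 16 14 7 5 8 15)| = |(1 16 14 4 12 8 7 15)(2 11 10 17 5 6 9)| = 56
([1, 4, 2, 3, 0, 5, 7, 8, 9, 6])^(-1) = [4, 0, 2, 3, 1, 5, 9, 6, 7, 8]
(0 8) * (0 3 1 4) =[8, 4, 2, 1, 0, 5, 6, 7, 3] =(0 8 3 1 4)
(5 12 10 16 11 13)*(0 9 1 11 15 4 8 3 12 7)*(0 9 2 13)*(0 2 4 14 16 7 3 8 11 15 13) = (0 4 11 2)(1 15 14 16 13 5 3 12 10 7 9) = [4, 15, 0, 12, 11, 3, 6, 9, 8, 1, 7, 2, 10, 5, 16, 14, 13]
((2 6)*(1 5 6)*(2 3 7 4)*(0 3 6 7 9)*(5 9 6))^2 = (0 6 7 2 9 3 5 4 1)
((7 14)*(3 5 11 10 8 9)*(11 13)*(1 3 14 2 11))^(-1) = (1 13 5 3)(2 7 14 9 8 10 11)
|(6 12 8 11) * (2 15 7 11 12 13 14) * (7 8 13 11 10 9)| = |(2 15 8 12 13 14)(6 11)(7 10 9)| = 6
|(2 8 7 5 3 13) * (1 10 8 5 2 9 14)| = 10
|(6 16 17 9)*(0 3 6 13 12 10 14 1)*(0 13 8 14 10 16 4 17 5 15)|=|(0 3 6 4 17 9 8 14 1 13 12 16 5 15)|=14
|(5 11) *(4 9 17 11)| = 5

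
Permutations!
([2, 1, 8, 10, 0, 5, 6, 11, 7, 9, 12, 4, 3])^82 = (0 11 8)(2 4 7)(3 10 12)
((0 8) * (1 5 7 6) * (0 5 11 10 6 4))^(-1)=(0 4 7 5 8)(1 6 10 11)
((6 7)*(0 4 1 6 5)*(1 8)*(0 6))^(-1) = ((0 4 8 1)(5 6 7))^(-1) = (0 1 8 4)(5 7 6)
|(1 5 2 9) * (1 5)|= |(2 9 5)|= 3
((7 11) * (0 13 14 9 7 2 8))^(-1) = (0 8 2 11 7 9 14 13)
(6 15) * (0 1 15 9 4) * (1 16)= (0 16 1 15 6 9 4)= [16, 15, 2, 3, 0, 5, 9, 7, 8, 4, 10, 11, 12, 13, 14, 6, 1]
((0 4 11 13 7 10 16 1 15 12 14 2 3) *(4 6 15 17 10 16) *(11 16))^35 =((0 6 15 12 14 2 3)(1 17 10 4 16)(7 11 13))^35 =(17)(7 13 11)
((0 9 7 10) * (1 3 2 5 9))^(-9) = (0 10 7 9 5 2 3 1)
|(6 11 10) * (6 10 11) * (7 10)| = 2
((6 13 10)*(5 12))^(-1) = ((5 12)(6 13 10))^(-1) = (5 12)(6 10 13)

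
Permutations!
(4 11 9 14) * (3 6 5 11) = [0, 1, 2, 6, 3, 11, 5, 7, 8, 14, 10, 9, 12, 13, 4] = (3 6 5 11 9 14 4)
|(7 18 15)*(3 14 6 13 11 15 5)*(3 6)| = 14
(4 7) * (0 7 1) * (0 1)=(0 7 4)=[7, 1, 2, 3, 0, 5, 6, 4]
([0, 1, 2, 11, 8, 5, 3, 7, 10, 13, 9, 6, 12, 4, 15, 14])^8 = (15)(3 6 11)(4 9 8 13 10)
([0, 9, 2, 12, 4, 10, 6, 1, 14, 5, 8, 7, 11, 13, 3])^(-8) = (1 5 8 3 11)(7 9 10 14 12)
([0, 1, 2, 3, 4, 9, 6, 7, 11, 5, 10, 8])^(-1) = (5 9)(8 11)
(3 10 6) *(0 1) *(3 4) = (0 1)(3 10 6 4) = [1, 0, 2, 10, 3, 5, 4, 7, 8, 9, 6]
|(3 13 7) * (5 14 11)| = 3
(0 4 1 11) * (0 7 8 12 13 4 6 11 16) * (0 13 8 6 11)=[11, 16, 2, 3, 1, 5, 0, 6, 12, 9, 10, 7, 8, 4, 14, 15, 13]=(0 11 7 6)(1 16 13 4)(8 12)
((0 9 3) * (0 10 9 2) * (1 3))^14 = (1 10)(3 9)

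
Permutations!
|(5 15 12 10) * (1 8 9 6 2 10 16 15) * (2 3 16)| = 11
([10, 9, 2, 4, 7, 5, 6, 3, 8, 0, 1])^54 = [1, 0, 2, 3, 4, 5, 6, 7, 8, 10, 9]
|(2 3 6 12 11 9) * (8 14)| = 6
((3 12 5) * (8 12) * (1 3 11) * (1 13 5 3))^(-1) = (3 12 8)(5 13 11)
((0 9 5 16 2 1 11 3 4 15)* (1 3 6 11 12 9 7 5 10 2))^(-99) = ((0 7 5 16 1 12 9 10 2 3 4 15)(6 11))^(-99) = (0 3 9 16)(1 7 4 10)(2 12 5 15)(6 11)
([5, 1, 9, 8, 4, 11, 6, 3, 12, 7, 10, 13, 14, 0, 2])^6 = (0 11)(2 14 12 8 3 7 9)(5 13)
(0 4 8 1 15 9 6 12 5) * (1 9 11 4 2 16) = [2, 15, 16, 3, 8, 0, 12, 7, 9, 6, 10, 4, 5, 13, 14, 11, 1] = (0 2 16 1 15 11 4 8 9 6 12 5)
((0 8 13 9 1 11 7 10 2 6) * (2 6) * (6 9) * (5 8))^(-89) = ((0 5 8 13 6)(1 11 7 10 9))^(-89) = (0 5 8 13 6)(1 11 7 10 9)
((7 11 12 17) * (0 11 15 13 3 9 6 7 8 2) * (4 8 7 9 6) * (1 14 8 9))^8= ((0 11 12 17 7 15 13 3 6 1 14 8 2)(4 9))^8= (0 6 17 8 13 11 1 7 2 3 12 14 15)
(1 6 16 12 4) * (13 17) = (1 6 16 12 4)(13 17) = [0, 6, 2, 3, 1, 5, 16, 7, 8, 9, 10, 11, 4, 17, 14, 15, 12, 13]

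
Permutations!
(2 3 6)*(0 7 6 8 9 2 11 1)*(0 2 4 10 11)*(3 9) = [7, 2, 9, 8, 10, 5, 0, 6, 3, 4, 11, 1] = (0 7 6)(1 2 9 4 10 11)(3 8)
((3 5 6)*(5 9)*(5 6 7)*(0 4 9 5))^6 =((0 4 9 6 3 5 7))^6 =(0 7 5 3 6 9 4)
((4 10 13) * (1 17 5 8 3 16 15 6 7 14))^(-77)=(1 8 15 14 5 16 7 17 3 6)(4 10 13)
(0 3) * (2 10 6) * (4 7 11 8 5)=(0 3)(2 10 6)(4 7 11 8 5)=[3, 1, 10, 0, 7, 4, 2, 11, 5, 9, 6, 8]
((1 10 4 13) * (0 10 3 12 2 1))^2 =(0 4)(1 12)(2 3)(10 13)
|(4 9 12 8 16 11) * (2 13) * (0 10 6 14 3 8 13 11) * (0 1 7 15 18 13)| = 17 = |(0 10 6 14 3 8 16 1 7 15 18 13 2 11 4 9 12)|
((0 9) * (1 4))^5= (0 9)(1 4)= ((0 9)(1 4))^5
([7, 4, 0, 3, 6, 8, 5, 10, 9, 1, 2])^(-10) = [10, 6, 7, 3, 5, 9, 8, 2, 1, 4, 0]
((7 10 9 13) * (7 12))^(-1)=((7 10 9 13 12))^(-1)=(7 12 13 9 10)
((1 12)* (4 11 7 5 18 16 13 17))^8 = (18)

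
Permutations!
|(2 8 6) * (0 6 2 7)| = 6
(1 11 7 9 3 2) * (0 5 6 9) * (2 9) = [5, 11, 1, 9, 4, 6, 2, 0, 8, 3, 10, 7] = (0 5 6 2 1 11 7)(3 9)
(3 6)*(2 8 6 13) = [0, 1, 8, 13, 4, 5, 3, 7, 6, 9, 10, 11, 12, 2] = (2 8 6 3 13)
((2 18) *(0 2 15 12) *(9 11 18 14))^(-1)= ((0 2 14 9 11 18 15 12))^(-1)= (0 12 15 18 11 9 14 2)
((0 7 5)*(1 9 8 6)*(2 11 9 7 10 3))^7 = (0 6 2 5 8 3 7 9 10 1 11) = ((0 10 3 2 11 9 8 6 1 7 5))^7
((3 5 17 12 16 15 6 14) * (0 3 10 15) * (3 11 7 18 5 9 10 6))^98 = ((0 11 7 18 5 17 12 16)(3 9 10 15)(6 14))^98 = (0 7 5 12)(3 10)(9 15)(11 18 17 16)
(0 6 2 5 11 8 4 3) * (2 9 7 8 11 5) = (11)(0 6 9 7 8 4 3) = [6, 1, 2, 0, 3, 5, 9, 8, 4, 7, 10, 11]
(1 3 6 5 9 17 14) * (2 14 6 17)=[0, 3, 14, 17, 4, 9, 5, 7, 8, 2, 10, 11, 12, 13, 1, 15, 16, 6]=(1 3 17 6 5 9 2 14)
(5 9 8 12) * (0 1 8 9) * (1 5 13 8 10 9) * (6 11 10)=(0 5)(1 6 11 10 9)(8 12 13)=[5, 6, 2, 3, 4, 0, 11, 7, 12, 1, 9, 10, 13, 8]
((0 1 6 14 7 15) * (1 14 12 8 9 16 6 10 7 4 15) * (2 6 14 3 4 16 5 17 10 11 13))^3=((0 3 4 15)(1 11 13 2 6 12 8 9 5 17 10 7)(14 16))^3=(0 15 4 3)(1 2 8 17)(5 7 13 12)(6 9 10 11)(14 16)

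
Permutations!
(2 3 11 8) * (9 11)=(2 3 9 11 8)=[0, 1, 3, 9, 4, 5, 6, 7, 2, 11, 10, 8]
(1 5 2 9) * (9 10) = (1 5 2 10 9) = [0, 5, 10, 3, 4, 2, 6, 7, 8, 1, 9]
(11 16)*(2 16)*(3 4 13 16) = (2 3 4 13 16 11) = [0, 1, 3, 4, 13, 5, 6, 7, 8, 9, 10, 2, 12, 16, 14, 15, 11]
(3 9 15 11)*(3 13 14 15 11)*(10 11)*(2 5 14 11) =(2 5 14 15 3 9 10)(11 13) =[0, 1, 5, 9, 4, 14, 6, 7, 8, 10, 2, 13, 12, 11, 15, 3]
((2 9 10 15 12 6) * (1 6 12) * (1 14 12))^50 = ((1 6 2 9 10 15 14 12))^50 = (1 2 10 14)(6 9 15 12)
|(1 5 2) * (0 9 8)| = |(0 9 8)(1 5 2)| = 3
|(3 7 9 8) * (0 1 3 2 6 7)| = 15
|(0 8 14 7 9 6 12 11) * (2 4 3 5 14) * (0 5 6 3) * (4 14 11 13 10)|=|(0 8 2 14 7 9 3 6 12 13 10 4)(5 11)|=12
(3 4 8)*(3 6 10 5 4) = (4 8 6 10 5) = [0, 1, 2, 3, 8, 4, 10, 7, 6, 9, 5]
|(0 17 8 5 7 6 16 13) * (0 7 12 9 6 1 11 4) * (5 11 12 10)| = |(0 17 8 11 4)(1 12 9 6 16 13 7)(5 10)| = 70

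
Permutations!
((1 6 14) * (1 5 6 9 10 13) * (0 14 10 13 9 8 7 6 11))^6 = (0 5)(1 13 9 10 6 7 8)(11 14)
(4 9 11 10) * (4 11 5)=[0, 1, 2, 3, 9, 4, 6, 7, 8, 5, 11, 10]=(4 9 5)(10 11)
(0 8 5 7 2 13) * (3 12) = (0 8 5 7 2 13)(3 12) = [8, 1, 13, 12, 4, 7, 6, 2, 5, 9, 10, 11, 3, 0]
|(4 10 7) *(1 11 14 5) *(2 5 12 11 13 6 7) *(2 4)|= |(1 13 6 7 2 5)(4 10)(11 14 12)|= 6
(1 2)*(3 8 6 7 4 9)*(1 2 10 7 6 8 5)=(1 10 7 4 9 3 5)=[0, 10, 2, 5, 9, 1, 6, 4, 8, 3, 7]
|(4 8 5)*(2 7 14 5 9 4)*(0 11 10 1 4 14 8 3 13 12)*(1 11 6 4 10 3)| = 18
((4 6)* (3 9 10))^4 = (3 9 10)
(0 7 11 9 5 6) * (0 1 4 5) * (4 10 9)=(0 7 11 4 5 6 1 10 9)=[7, 10, 2, 3, 5, 6, 1, 11, 8, 0, 9, 4]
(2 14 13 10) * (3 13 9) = (2 14 9 3 13 10) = [0, 1, 14, 13, 4, 5, 6, 7, 8, 3, 2, 11, 12, 10, 9]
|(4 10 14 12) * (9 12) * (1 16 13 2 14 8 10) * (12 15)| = 18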